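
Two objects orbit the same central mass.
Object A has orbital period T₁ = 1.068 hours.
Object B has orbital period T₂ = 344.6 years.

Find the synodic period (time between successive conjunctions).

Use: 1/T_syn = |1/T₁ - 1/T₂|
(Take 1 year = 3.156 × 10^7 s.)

Convert to SI: T₁ = 1.068 hours = 3844.8 s; T₂ = 344.6 years = 1.08756e+10 s.
T_syn = |T₁ · T₂ / (T₁ − T₂)|.
T_syn = |3844.8 · 1.08756e+10 / (3844.8 − 1.08756e+10)| s ≈ 3845 s = 1.068 hours.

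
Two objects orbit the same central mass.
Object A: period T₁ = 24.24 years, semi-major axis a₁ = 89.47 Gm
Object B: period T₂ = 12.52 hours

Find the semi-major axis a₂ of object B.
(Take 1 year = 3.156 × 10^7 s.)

Convert to SI: T₁ = 24.24 years = 7.65014e+08 s; a₁ = 89.47 Gm = 8.947e+10 m; T₂ = 12.52 hours = 45072 s.
Kepler's third law: (T₁/T₂)² = (a₁/a₂)³ ⇒ a₂ = a₁ · (T₂/T₁)^(2/3).
T₂/T₁ = 45072 / 7.65014e+08 = 5.89165e-05.
a₂ = 8.947e+10 · (5.89165e-05)^(2/3) m ≈ 1.355e+08 m = 135.5 Mm.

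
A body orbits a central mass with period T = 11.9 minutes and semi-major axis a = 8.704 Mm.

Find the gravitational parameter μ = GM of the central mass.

Convert to SI: T = 11.9 minutes = 714 s; a = 8.704 Mm = 8.704e+06 m.
GM = 4π² · a³ / T².
GM = 4π² · (8.704e+06)³ / (714)² m³/s² ≈ 5.106e+16 m³/s² = 5.106 × 10^16 m³/s².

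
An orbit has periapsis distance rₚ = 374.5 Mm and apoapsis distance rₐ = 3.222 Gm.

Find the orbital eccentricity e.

Convert to SI: rₚ = 374.5 Mm = 3.745e+08 m; rₐ = 3.222 Gm = 3.222e+09 m.
e = (rₐ − rₚ) / (rₐ + rₚ).
e = (3.222e+09 − 3.745e+08) / (3.222e+09 + 3.745e+08) = 2.8475e+09 / 3.5965e+09 ≈ 0.7917.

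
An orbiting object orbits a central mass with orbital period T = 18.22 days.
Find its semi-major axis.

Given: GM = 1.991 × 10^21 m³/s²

Convert to SI: T = 18.22 days = 1.57421e+06 s.
Invert Kepler's third law: a = (GM · T² / (4π²))^(1/3).
Substituting T = 1.57421e+06 s and GM = 1.991e+21 m³/s²:
a = (1.991e+21 · (1.57421e+06)² / (4π²))^(1/3) m
a ≈ 5e+10 m = 50 Gm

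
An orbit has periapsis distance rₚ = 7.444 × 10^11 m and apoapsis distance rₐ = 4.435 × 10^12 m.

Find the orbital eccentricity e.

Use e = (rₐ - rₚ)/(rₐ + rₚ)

e = (rₐ − rₚ) / (rₐ + rₚ).
e = (4.435e+12 − 7.444e+11) / (4.435e+12 + 7.444e+11) = 3.6906e+12 / 5.1794e+12 ≈ 0.7126.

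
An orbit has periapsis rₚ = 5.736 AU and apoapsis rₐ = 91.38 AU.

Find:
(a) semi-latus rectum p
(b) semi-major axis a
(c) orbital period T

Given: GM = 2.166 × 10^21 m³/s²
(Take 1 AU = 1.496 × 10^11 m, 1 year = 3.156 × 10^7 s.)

Convert to SI: rₚ = 5.736 AU = 8.58106e+11 m; rₐ = 91.38 AU = 1.36704e+13 m.
(a) From a = (rₚ + rₐ)/2 = 7.26428e+12 m and e = (rₐ − rₚ)/(rₐ + rₚ) = 0.881873, p = a(1 − e²) = 7.26428e+12 · (1 − (0.881873)²) ≈ 1.615e+12 m
(b) a = (rₚ + rₐ)/2 = (8.58106e+11 + 1.36704e+13)/2 ≈ 7.264e+12 m
(c) With a = (rₚ + rₐ)/2 = 7.26428e+12 m, T = 2π √(a³/GM) = 2π √((7.26428e+12)³/2.166e+21) s ≈ 2.643e+09 s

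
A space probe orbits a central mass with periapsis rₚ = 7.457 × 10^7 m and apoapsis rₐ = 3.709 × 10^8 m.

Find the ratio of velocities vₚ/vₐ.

Conservation of angular momentum gives rₚvₚ = rₐvₐ, so vₚ/vₐ = rₐ/rₚ.
vₚ/vₐ = 3.709e+08 / 7.457e+07 ≈ 4.974.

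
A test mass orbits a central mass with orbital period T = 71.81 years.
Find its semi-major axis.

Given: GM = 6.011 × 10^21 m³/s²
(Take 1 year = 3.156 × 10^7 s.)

Convert to SI: T = 71.81 years = 2.26632e+09 s.
Invert Kepler's third law: a = (GM · T² / (4π²))^(1/3).
Substituting T = 2.26632e+09 s and GM = 6.011e+21 m³/s²:
a = (6.011e+21 · (2.26632e+09)² / (4π²))^(1/3) m
a ≈ 9.213e+12 m = 9.213 × 10^12 m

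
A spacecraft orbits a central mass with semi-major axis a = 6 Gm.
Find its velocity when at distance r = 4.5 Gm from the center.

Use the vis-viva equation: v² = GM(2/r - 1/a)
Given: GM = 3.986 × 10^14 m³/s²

Convert to SI: a = 6 Gm = 6e+09 m; r = 4.5 Gm = 4.5e+09 m.
Vis-viva: v = √(GM · (2/r − 1/a)).
2/r − 1/a = 2/4.5e+09 − 1/6e+09 = 2.77778e-10 m⁻¹.
v = √(3.986e+14 · 2.77778e-10) m/s ≈ 332.7 m/s = 332.7 m/s.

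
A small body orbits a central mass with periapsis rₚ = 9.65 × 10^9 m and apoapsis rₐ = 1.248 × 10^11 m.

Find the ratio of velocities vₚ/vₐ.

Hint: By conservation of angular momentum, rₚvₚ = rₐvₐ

Conservation of angular momentum gives rₚvₚ = rₐvₐ, so vₚ/vₐ = rₐ/rₚ.
vₚ/vₐ = 1.248e+11 / 9.65e+09 ≈ 12.93.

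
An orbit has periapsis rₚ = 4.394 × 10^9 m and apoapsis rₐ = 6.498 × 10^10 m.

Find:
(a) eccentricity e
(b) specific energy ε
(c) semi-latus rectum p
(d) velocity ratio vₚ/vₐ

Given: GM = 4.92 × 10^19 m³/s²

(a) e = (rₐ − rₚ)/(rₐ + rₚ) = (6.498e+10 − 4.394e+09)/(6.498e+10 + 4.394e+09) ≈ 0.8733
(b) With a = (rₚ + rₐ)/2 = 3.4687e+10 m, ε = −GM/(2a) = −4.92e+19/(2 · 3.4687e+10) J/kg ≈ -7.092e+08 J/kg
(c) From a = (rₚ + rₐ)/2 = 3.4687e+10 m and e = (rₐ − rₚ)/(rₐ + rₚ) = 0.873324, p = a(1 − e²) = 3.4687e+10 · (1 − (0.873324)²) ≈ 8.231e+09 m
(d) Conservation of angular momentum (rₚvₚ = rₐvₐ) gives vₚ/vₐ = rₐ/rₚ = 6.498e+10/4.394e+09 ≈ 14.79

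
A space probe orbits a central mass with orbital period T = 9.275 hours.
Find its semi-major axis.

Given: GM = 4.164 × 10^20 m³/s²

Convert to SI: T = 9.275 hours = 33390 s.
Invert Kepler's third law: a = (GM · T² / (4π²))^(1/3).
Substituting T = 33390 s and GM = 4.164e+20 m³/s²:
a = (4.164e+20 · (33390)² / (4π²))^(1/3) m
a ≈ 2.274e+09 m = 2.274 × 10^9 m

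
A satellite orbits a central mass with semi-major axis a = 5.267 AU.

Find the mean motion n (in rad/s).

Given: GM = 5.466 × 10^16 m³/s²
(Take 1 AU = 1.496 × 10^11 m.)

Convert to SI: a = 5.267 AU = 7.87943e+11 m.
n = √(GM / a³).
n = √(5.466e+16 / (7.87943e+11)³) rad/s ≈ 3.343e-10 rad/s.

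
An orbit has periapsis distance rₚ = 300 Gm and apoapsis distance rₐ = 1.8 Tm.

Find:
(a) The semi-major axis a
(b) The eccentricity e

Convert to SI: rₚ = 300 Gm = 3e+11 m; rₐ = 1.8 Tm = 1.8e+12 m.
(a) a = (rₚ + rₐ) / 2 = (3e+11 + 1.8e+12) / 2 ≈ 1.05e+12 m = 1.05 Tm.
(b) e = (rₐ − rₚ) / (rₐ + rₚ) = (1.8e+12 − 3e+11) / (1.8e+12 + 3e+11) ≈ 0.7143.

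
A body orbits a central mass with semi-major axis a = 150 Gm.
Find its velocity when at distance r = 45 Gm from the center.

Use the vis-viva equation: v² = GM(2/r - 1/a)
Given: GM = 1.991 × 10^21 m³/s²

Convert to SI: a = 150 Gm = 1.5e+11 m; r = 45 Gm = 4.5e+10 m.
Vis-viva: v = √(GM · (2/r − 1/a)).
2/r − 1/a = 2/4.5e+10 − 1/1.5e+11 = 3.77778e-11 m⁻¹.
v = √(1.991e+21 · 3.77778e-11) m/s ≈ 2.743e+05 m/s = 274.3 km/s.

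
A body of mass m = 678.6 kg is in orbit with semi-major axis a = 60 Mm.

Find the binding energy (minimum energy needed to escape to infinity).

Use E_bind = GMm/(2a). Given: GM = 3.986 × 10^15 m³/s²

Convert to SI: a = 60 Mm = 6e+07 m.
Total orbital energy is E = −GMm/(2a); binding energy is E_bind = −E = GMm/(2a).
E_bind = 3.986e+15 · 678.6 / (2 · 6e+07) J ≈ 2.254e+10 J = 22.54 GJ.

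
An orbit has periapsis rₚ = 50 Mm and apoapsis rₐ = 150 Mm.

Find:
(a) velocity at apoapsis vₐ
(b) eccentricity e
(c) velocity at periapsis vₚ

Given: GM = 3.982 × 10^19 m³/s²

Convert to SI: rₚ = 50 Mm = 5e+07 m; rₐ = 150 Mm = 1.5e+08 m.
(a) With a = (rₚ + rₐ)/2 = 1e+08 m, vₐ = √(GM (2/rₐ − 1/a)) = √(3.982e+19 · (2/1.5e+08 − 1/1e+08)) m/s ≈ 3.643e+05 m/s
(b) e = (rₐ − rₚ)/(rₐ + rₚ) = (1.5e+08 − 5e+07)/(1.5e+08 + 5e+07) ≈ 0.5
(c) With a = (rₚ + rₐ)/2 = 1e+08 m, vₚ = √(GM (2/rₚ − 1/a)) = √(3.982e+19 · (2/5e+07 − 1/1e+08)) m/s ≈ 1.093e+06 m/s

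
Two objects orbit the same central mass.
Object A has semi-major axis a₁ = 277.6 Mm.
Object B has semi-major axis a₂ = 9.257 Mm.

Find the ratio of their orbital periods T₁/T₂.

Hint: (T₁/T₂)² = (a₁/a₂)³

Convert to SI: a₁ = 277.6 Mm = 2.776e+08 m; a₂ = 9.257 Mm = 9.257e+06 m.
From Kepler's third law, (T₁/T₂)² = (a₁/a₂)³, so T₁/T₂ = (a₁/a₂)^(3/2).
a₁/a₂ = 2.776e+08 / 9.257e+06 = 29.9881.
T₁/T₂ = (29.9881)^(3/2) ≈ 164.2.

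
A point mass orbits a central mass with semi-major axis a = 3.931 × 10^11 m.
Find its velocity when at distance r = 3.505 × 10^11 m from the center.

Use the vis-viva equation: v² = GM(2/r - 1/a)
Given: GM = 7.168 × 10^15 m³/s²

Vis-viva: v = √(GM · (2/r − 1/a)).
2/r − 1/a = 2/3.505e+11 − 1/3.931e+11 = 3.16225e-12 m⁻¹.
v = √(7.168e+15 · 3.16225e-12) m/s ≈ 150.6 m/s = 150.6 m/s.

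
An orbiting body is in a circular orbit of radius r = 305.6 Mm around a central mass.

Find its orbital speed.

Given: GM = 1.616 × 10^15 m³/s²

Convert to SI: r = 305.6 Mm = 3.056e+08 m.
For a circular orbit, gravity supplies the centripetal force, so v = √(GM / r).
v = √(1.616e+15 / 3.056e+08) m/s ≈ 2300 m/s = 2.3 km/s.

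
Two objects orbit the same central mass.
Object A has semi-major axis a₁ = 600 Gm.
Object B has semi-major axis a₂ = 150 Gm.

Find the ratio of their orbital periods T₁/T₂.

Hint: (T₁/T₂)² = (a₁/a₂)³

Convert to SI: a₁ = 600 Gm = 6e+11 m; a₂ = 150 Gm = 1.5e+11 m.
From Kepler's third law, (T₁/T₂)² = (a₁/a₂)³, so T₁/T₂ = (a₁/a₂)^(3/2).
a₁/a₂ = 6e+11 / 1.5e+11 = 4.
T₁/T₂ = (4)^(3/2) ≈ 8.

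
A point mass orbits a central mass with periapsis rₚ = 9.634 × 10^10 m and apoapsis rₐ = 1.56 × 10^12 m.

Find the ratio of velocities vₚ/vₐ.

Conservation of angular momentum gives rₚvₚ = rₐvₐ, so vₚ/vₐ = rₐ/rₚ.
vₚ/vₐ = 1.56e+12 / 9.634e+10 ≈ 16.19.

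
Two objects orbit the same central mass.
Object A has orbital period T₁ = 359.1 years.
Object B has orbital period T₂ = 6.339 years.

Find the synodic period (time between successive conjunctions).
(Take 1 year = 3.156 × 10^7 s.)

Convert to SI: T₁ = 359.1 years = 1.13332e+10 s; T₂ = 6.339 years = 2.00059e+08 s.
T_syn = |T₁ · T₂ / (T₁ − T₂)|.
T_syn = |1.13332e+10 · 2.00059e+08 / (1.13332e+10 − 2.00059e+08)| s ≈ 2.037e+08 s = 6.453 years.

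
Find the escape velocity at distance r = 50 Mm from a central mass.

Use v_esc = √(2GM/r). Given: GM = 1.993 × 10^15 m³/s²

Convert to SI: r = 50 Mm = 5e+07 m.
Escape velocity comes from setting total energy to zero: ½v² − GM/r = 0 ⇒ v_esc = √(2GM / r).
v_esc = √(2 · 1.993e+15 / 5e+07) m/s ≈ 8929 m/s = 8.929 km/s.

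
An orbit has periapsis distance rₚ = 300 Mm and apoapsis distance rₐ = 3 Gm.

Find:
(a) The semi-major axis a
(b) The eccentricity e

Convert to SI: rₚ = 300 Mm = 3e+08 m; rₐ = 3 Gm = 3e+09 m.
(a) a = (rₚ + rₐ) / 2 = (3e+08 + 3e+09) / 2 ≈ 1.65e+09 m = 1.65 Gm.
(b) e = (rₐ − rₚ) / (rₐ + rₚ) = (3e+09 − 3e+08) / (3e+09 + 3e+08) ≈ 0.8182.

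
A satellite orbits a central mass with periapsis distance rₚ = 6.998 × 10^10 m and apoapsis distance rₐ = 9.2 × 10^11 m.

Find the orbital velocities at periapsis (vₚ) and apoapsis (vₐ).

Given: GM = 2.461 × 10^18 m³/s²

Use the vis-viva equation v² = GM(2/r − 1/a) with a = (rₚ + rₐ)/2 = (6.998e+10 + 9.2e+11)/2 = 4.9499e+11 m.
vₚ = √(GM · (2/rₚ − 1/a)) = √(2.461e+18 · (2/6.998e+10 − 1/4.9499e+11)) m/s ≈ 8085 m/s = 8.085 km/s.
vₐ = √(GM · (2/rₐ − 1/a)) = √(2.461e+18 · (2/9.2e+11 − 1/4.9499e+11)) m/s ≈ 615 m/s = 615 m/s.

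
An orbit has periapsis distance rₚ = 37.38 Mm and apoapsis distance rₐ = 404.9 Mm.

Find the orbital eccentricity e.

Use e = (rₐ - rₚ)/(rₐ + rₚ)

Convert to SI: rₚ = 37.38 Mm = 3.738e+07 m; rₐ = 404.9 Mm = 4.049e+08 m.
e = (rₐ − rₚ) / (rₐ + rₚ).
e = (4.049e+08 − 3.738e+07) / (4.049e+08 + 3.738e+07) = 3.6752e+08 / 4.4228e+08 ≈ 0.831.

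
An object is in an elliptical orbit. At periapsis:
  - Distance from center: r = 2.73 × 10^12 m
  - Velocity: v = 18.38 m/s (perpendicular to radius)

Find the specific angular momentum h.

With v perpendicular to r, h = r · v.
h = 2.73e+12 · 18.38 m²/s ≈ 5.018e+13 m²/s.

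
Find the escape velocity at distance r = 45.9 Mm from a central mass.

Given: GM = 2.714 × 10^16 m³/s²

Convert to SI: r = 45.9 Mm = 4.59e+07 m.
Escape velocity comes from setting total energy to zero: ½v² − GM/r = 0 ⇒ v_esc = √(2GM / r).
v_esc = √(2 · 2.714e+16 / 4.59e+07) m/s ≈ 3.439e+04 m/s = 34.39 km/s.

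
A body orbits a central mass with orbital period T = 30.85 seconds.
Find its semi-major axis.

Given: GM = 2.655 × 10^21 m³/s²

Invert Kepler's third law: a = (GM · T² / (4π²))^(1/3).
Substituting T = 30.85 s and GM = 2.655e+21 m³/s²:
a = (2.655e+21 · (30.85)² / (4π²))^(1/3) m
a ≈ 4e+07 m = 40 Mm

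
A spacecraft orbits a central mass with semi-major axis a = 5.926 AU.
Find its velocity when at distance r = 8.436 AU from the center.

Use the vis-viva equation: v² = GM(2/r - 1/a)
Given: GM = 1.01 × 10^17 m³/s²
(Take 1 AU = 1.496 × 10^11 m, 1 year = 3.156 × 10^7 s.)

Convert to SI: a = 5.926 AU = 8.8653e+11 m; r = 8.436 AU = 1.26203e+12 m.
Vis-viva: v = √(GM · (2/r − 1/a)).
2/r − 1/a = 2/1.26203e+12 − 1/8.8653e+11 = 4.5676e-13 m⁻¹.
v = √(1.01e+17 · 4.5676e-13) m/s ≈ 214.8 m/s = 0.04531 AU/year.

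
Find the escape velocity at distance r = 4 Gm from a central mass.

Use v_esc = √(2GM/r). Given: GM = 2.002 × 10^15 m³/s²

Convert to SI: r = 4 Gm = 4e+09 m.
Escape velocity comes from setting total energy to zero: ½v² − GM/r = 0 ⇒ v_esc = √(2GM / r).
v_esc = √(2 · 2.002e+15 / 4e+09) m/s ≈ 1000 m/s = 1 km/s.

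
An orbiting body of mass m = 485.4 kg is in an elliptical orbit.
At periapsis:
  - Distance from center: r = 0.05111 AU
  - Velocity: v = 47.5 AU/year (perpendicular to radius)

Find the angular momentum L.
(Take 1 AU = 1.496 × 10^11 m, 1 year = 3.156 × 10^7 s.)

Convert to SI: r = 0.05111 AU = 7.64606e+09 m; v = 47.5 AU/year = 225158 m/s.
Since v is perpendicular to r, L = m · v · r.
L = 485.4 · 225158 · 7.64606e+09 kg·m²/s ≈ 8.357e+17 kg·m²/s.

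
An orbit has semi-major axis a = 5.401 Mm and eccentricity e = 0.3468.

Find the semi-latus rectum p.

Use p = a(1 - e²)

Convert to SI: a = 5.401 Mm = 5.401e+06 m.
p = a (1 − e²).
p = 5.401e+06 · (1 − (0.3468)²) = 5.401e+06 · 0.87973 ≈ 4.751e+06 m = 4.751 Mm.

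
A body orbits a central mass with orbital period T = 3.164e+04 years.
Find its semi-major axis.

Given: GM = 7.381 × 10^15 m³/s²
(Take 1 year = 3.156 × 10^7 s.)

Convert to SI: T = 3.164e+04 years = 9.98558e+11 s.
Invert Kepler's third law: a = (GM · T² / (4π²))^(1/3).
Substituting T = 9.98558e+11 s and GM = 7.381e+15 m³/s²:
a = (7.381e+15 · (9.98558e+11)² / (4π²))^(1/3) m
a ≈ 5.713e+12 m = 5.713 Tm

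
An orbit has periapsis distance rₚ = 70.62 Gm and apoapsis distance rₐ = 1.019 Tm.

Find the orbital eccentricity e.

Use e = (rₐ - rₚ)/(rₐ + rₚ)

Convert to SI: rₚ = 70.62 Gm = 7.062e+10 m; rₐ = 1.019 Tm = 1.019e+12 m.
e = (rₐ − rₚ) / (rₐ + rₚ).
e = (1.019e+12 − 7.062e+10) / (1.019e+12 + 7.062e+10) = 9.4838e+11 / 1.08962e+12 ≈ 0.8704.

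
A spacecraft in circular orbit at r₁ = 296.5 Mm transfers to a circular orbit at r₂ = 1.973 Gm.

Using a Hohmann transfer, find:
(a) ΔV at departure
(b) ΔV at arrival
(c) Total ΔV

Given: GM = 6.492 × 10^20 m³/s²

Convert to SI: r₁ = 296.5 Mm = 2.965e+08 m; r₂ = 1.973 Gm = 1.973e+09 m.
Transfer semi-major axis: a_t = (r₁ + r₂)/2 = (2.965e+08 + 1.973e+09)/2 = 1.13475e+09 m.
Circular speeds: v₁ = √(GM/r₁) = 1.47971e+06 m/s, v₂ = √(GM/r₂) = 573622 m/s.
Transfer speeds (vis-viva v² = GM(2/r − 1/a_t)): v₁ᵗ = 1.95115e+06 m/s, v₂ᵗ = 293216 m/s.
(a) ΔV₁ = |v₁ᵗ − v₁| ≈ 4.714e+05 m/s = 471.4 km/s.
(b) ΔV₂ = |v₂ − v₂ᵗ| ≈ 2.804e+05 m/s = 280.4 km/s.
(c) ΔV_total = ΔV₁ + ΔV₂ ≈ 7.518e+05 m/s = 751.8 km/s.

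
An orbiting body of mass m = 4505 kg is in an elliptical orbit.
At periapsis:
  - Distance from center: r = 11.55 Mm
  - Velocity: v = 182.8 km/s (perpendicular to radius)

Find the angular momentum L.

Convert to SI: r = 11.55 Mm = 1.155e+07 m; v = 182.8 km/s = 182800 m/s.
Since v is perpendicular to r, L = m · v · r.
L = 4505 · 182800 · 1.155e+07 kg·m²/s ≈ 9.512e+15 kg·m²/s.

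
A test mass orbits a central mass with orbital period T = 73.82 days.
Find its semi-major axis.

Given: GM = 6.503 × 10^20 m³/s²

Convert to SI: T = 73.82 days = 6.37805e+06 s.
Invert Kepler's third law: a = (GM · T² / (4π²))^(1/3).
Substituting T = 6.37805e+06 s and GM = 6.503e+20 m³/s²:
a = (6.503e+20 · (6.37805e+06)² / (4π²))^(1/3) m
a ≈ 8.751e+10 m = 8.751 × 10^10 m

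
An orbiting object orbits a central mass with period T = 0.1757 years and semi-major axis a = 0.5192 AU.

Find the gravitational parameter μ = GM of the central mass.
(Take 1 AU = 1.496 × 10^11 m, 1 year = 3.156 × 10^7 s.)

Convert to SI: T = 0.1757 years = 5.54509e+06 s; a = 0.5192 AU = 7.76723e+10 m.
GM = 4π² · a³ / T².
GM = 4π² · (7.76723e+10)³ / (5.54509e+06)² m³/s² ≈ 6.016e+20 m³/s² = 6.016 × 10^20 m³/s².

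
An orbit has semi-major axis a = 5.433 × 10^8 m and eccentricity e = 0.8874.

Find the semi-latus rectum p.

p = a (1 − e²).
p = 5.433e+08 · (1 − (0.8874)²) = 5.433e+08 · 0.212521 ≈ 1.155e+08 m = 1.155 × 10^8 m.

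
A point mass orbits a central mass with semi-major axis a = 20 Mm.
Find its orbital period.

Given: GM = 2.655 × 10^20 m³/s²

Convert to SI: a = 20 Mm = 2e+07 m.
Kepler's third law: T = 2π √(a³ / GM).
Substituting a = 2e+07 m and GM = 2.655e+20 m³/s²:
T = 2π √((2e+07)³ / 2.655e+20) s
T ≈ 34.49 s = 34.49 seconds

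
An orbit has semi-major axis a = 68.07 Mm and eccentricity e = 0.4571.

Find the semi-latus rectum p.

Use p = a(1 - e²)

Convert to SI: a = 68.07 Mm = 6.807e+07 m.
p = a (1 − e²).
p = 6.807e+07 · (1 − (0.4571)²) = 6.807e+07 · 0.79106 ≈ 5.385e+07 m = 53.85 Mm.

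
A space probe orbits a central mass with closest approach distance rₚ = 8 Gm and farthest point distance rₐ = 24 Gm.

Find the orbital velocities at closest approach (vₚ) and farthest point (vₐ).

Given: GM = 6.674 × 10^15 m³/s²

Convert to SI: rₚ = 8 Gm = 8e+09 m; rₐ = 24 Gm = 2.4e+10 m.
Use the vis-viva equation v² = GM(2/r − 1/a) with a = (rₚ + rₐ)/2 = (8e+09 + 2.4e+10)/2 = 1.6e+10 m.
vₚ = √(GM · (2/rₚ − 1/a)) = √(6.674e+15 · (2/8e+09 − 1/1.6e+10)) m/s ≈ 1119 m/s = 1.119 km/s.
vₐ = √(GM · (2/rₐ − 1/a)) = √(6.674e+15 · (2/2.4e+10 − 1/1.6e+10)) m/s ≈ 372.9 m/s = 372.9 m/s.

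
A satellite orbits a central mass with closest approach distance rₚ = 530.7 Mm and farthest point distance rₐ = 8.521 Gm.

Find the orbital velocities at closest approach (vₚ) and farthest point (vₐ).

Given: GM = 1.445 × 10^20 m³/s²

Convert to SI: rₚ = 530.7 Mm = 5.307e+08 m; rₐ = 8.521 Gm = 8.521e+09 m.
Use the vis-viva equation v² = GM(2/r − 1/a) with a = (rₚ + rₐ)/2 = (5.307e+08 + 8.521e+09)/2 = 4.52585e+09 m.
vₚ = √(GM · (2/rₚ − 1/a)) = √(1.445e+20 · (2/5.307e+08 − 1/4.52585e+09)) m/s ≈ 7.16e+05 m/s = 716 km/s.
vₐ = √(GM · (2/rₐ − 1/a)) = √(1.445e+20 · (2/8.521e+09 − 1/4.52585e+09)) m/s ≈ 4.459e+04 m/s = 44.59 km/s.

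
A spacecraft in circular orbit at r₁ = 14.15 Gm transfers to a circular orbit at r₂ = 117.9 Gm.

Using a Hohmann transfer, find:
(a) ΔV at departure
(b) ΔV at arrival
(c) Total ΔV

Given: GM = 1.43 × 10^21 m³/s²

Convert to SI: r₁ = 14.15 Gm = 1.415e+10 m; r₂ = 117.9 Gm = 1.179e+11 m.
Transfer semi-major axis: a_t = (r₁ + r₂)/2 = (1.415e+10 + 1.179e+11)/2 = 6.6025e+10 m.
Circular speeds: v₁ = √(GM/r₁) = 317899 m/s, v₂ = √(GM/r₂) = 110131 m/s.
Transfer speeds (vis-viva v² = GM(2/r − 1/a_t)): v₁ᵗ = 424808 m/s, v₂ᵗ = 50984.1 m/s.
(a) ΔV₁ = |v₁ᵗ − v₁| ≈ 1.069e+05 m/s = 106.9 km/s.
(b) ΔV₂ = |v₂ − v₂ᵗ| ≈ 5.915e+04 m/s = 59.15 km/s.
(c) ΔV_total = ΔV₁ + ΔV₂ ≈ 1.661e+05 m/s = 166.1 km/s.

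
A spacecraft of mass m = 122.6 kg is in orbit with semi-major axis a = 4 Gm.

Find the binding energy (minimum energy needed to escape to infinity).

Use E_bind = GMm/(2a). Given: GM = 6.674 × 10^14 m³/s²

Convert to SI: a = 4 Gm = 4e+09 m.
Total orbital energy is E = −GMm/(2a); binding energy is E_bind = −E = GMm/(2a).
E_bind = 6.674e+14 · 122.6 / (2 · 4e+09) J ≈ 1.023e+07 J = 10.23 MJ.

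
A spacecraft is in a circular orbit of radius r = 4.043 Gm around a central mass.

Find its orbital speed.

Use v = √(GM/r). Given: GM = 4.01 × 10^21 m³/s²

Convert to SI: r = 4.043 Gm = 4.043e+09 m.
For a circular orbit, gravity supplies the centripetal force, so v = √(GM / r).
v = √(4.01e+21 / 4.043e+09) m/s ≈ 9.959e+05 m/s = 995.9 km/s.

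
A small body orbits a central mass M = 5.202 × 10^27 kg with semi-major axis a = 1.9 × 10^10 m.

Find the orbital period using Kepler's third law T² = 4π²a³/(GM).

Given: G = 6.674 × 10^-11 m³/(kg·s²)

GM = G · M = 6.674e-11 · 5.202e+27 = 3.47181e+17 m³/s².
Kepler's third law: T = 2π √(a³ / GM).
Substituting a = 1.9e+10 m and GM = 3.47181e+17 m³/s²:
T = 2π √((1.9e+10)³ / 3.47181e+17) s
T ≈ 2.793e+07 s = 323.2 days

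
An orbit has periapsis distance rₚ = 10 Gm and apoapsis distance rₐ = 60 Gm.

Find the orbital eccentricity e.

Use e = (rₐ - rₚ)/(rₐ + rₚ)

Convert to SI: rₚ = 10 Gm = 1e+10 m; rₐ = 60 Gm = 6e+10 m.
e = (rₐ − rₚ) / (rₐ + rₚ).
e = (6e+10 − 1e+10) / (6e+10 + 1e+10) = 5e+10 / 7e+10 ≈ 0.7143.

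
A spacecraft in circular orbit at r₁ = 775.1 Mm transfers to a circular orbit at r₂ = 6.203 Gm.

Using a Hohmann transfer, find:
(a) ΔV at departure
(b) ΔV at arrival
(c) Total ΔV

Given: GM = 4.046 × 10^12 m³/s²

Convert to SI: r₁ = 775.1 Mm = 7.751e+08 m; r₂ = 6.203 Gm = 6.203e+09 m.
Transfer semi-major axis: a_t = (r₁ + r₂)/2 = (7.751e+08 + 6.203e+09)/2 = 3.48905e+09 m.
Circular speeds: v₁ = √(GM/r₁) = 72.2494 m/s, v₂ = √(GM/r₂) = 25.5395 m/s.
Transfer speeds (vis-viva v² = GM(2/r − 1/a_t)): v₁ᵗ = 96.3344 m/s, v₂ᵗ = 12.0375 m/s.
(a) ΔV₁ = |v₁ᵗ − v₁| ≈ 24.09 m/s = 24.09 m/s.
(b) ΔV₂ = |v₂ − v₂ᵗ| ≈ 13.5 m/s = 13.5 m/s.
(c) ΔV_total = ΔV₁ + ΔV₂ ≈ 37.59 m/s = 37.59 m/s.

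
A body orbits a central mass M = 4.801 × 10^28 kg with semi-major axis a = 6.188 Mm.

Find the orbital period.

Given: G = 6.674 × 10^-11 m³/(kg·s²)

Convert to SI: a = 6.188 Mm = 6.188e+06 m.
GM = G · M = 6.674e-11 · 4.801e+28 = 3.20419e+18 m³/s².
Kepler's third law: T = 2π √(a³ / GM).
Substituting a = 6.188e+06 m and GM = 3.20419e+18 m³/s²:
T = 2π √((6.188e+06)³ / 3.20419e+18) s
T ≈ 54.03 s = 54.03 seconds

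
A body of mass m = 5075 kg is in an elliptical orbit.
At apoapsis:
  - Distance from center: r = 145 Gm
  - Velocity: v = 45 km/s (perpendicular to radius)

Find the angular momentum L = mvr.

Convert to SI: r = 145 Gm = 1.45e+11 m; v = 45 km/s = 45000 m/s.
Since v is perpendicular to r, L = m · v · r.
L = 5075 · 45000 · 1.45e+11 kg·m²/s ≈ 3.311e+19 kg·m²/s.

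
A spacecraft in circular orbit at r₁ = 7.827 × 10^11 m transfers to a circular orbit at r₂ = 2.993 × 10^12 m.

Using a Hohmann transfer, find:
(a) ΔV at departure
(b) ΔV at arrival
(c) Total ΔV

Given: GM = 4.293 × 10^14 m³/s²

Transfer semi-major axis: a_t = (r₁ + r₂)/2 = (7.827e+11 + 2.993e+12)/2 = 1.88785e+12 m.
Circular speeds: v₁ = √(GM/r₁) = 23.4198 m/s, v₂ = √(GM/r₂) = 11.9764 m/s.
Transfer speeds (vis-viva v² = GM(2/r − 1/a_t)): v₁ᵗ = 29.4885 m/s, v₂ᵗ = 7.71154 m/s.
(a) ΔV₁ = |v₁ᵗ − v₁| ≈ 6.069 m/s = 6.069 m/s.
(b) ΔV₂ = |v₂ − v₂ᵗ| ≈ 4.265 m/s = 4.265 m/s.
(c) ΔV_total = ΔV₁ + ΔV₂ ≈ 10.33 m/s = 10.33 m/s.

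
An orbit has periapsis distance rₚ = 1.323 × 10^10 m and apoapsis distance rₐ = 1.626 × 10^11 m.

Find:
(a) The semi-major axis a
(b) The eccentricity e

(a) a = (rₚ + rₐ) / 2 = (1.323e+10 + 1.626e+11) / 2 ≈ 8.792e+10 m = 8.791 × 10^10 m.
(b) e = (rₐ − rₚ) / (rₐ + rₚ) = (1.626e+11 − 1.323e+10) / (1.626e+11 + 1.323e+10) ≈ 0.8495.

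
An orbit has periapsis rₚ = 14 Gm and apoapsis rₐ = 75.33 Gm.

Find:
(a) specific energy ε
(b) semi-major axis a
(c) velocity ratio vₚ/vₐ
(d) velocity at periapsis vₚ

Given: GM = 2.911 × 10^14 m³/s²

Convert to SI: rₚ = 14 Gm = 1.4e+10 m; rₐ = 75.33 Gm = 7.533e+10 m.
(a) With a = (rₚ + rₐ)/2 = 4.4665e+10 m, ε = −GM/(2a) = −2.911e+14/(2 · 4.4665e+10) J/kg ≈ -3259 J/kg
(b) a = (rₚ + rₐ)/2 = (1.4e+10 + 7.533e+10)/2 ≈ 4.466e+10 m
(c) Conservation of angular momentum (rₚvₚ = rₐvₐ) gives vₚ/vₐ = rₐ/rₚ = 7.533e+10/1.4e+10 ≈ 5.381
(d) With a = (rₚ + rₐ)/2 = 4.4665e+10 m, vₚ = √(GM (2/rₚ − 1/a)) = √(2.911e+14 · (2/1.4e+10 − 1/4.4665e+10)) m/s ≈ 187.3 m/s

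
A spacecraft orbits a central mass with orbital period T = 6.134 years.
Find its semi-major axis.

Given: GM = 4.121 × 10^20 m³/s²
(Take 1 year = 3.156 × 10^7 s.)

Convert to SI: T = 6.134 years = 1.93589e+08 s.
Invert Kepler's third law: a = (GM · T² / (4π²))^(1/3).
Substituting T = 1.93589e+08 s and GM = 4.121e+20 m³/s²:
a = (4.121e+20 · (1.93589e+08)² / (4π²))^(1/3) m
a ≈ 7.314e+11 m = 7.314 × 10^11 m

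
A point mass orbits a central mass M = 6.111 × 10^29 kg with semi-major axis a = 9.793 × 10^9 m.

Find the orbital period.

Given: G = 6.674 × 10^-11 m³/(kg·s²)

GM = G · M = 6.674e-11 · 6.111e+29 = 4.07848e+19 m³/s².
Kepler's third law: T = 2π √(a³ / GM).
Substituting a = 9.793e+09 m and GM = 4.07848e+19 m³/s²:
T = 2π √((9.793e+09)³ / 4.07848e+19) s
T ≈ 9.535e+05 s = 11.04 days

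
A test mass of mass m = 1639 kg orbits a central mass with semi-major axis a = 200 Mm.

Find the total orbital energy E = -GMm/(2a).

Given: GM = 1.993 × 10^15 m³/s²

Convert to SI: a = 200 Mm = 2e+08 m.
E = −GMm / (2a).
E = −1.993e+15 · 1639 / (2 · 2e+08) J ≈ -8.166e+09 J = -8.166 GJ.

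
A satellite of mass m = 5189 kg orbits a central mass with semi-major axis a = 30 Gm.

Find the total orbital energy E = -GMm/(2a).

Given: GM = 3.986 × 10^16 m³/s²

Convert to SI: a = 30 Gm = 3e+10 m.
E = −GMm / (2a).
E = −3.986e+16 · 5189 / (2 · 3e+10) J ≈ -3.447e+09 J = -3.447 GJ.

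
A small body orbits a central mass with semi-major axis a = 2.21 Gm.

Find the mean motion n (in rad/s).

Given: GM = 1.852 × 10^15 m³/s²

Convert to SI: a = 2.21 Gm = 2.21e+09 m.
n = √(GM / a³).
n = √(1.852e+15 / (2.21e+09)³) rad/s ≈ 4.142e-07 rad/s.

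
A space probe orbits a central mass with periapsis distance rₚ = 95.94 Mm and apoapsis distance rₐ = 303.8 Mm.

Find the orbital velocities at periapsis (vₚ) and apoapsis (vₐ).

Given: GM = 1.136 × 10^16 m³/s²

Convert to SI: rₚ = 95.94 Mm = 9.594e+07 m; rₐ = 303.8 Mm = 3.038e+08 m.
Use the vis-viva equation v² = GM(2/r − 1/a) with a = (rₚ + rₐ)/2 = (9.594e+07 + 3.038e+08)/2 = 1.9987e+08 m.
vₚ = √(GM · (2/rₚ − 1/a)) = √(1.136e+16 · (2/9.594e+07 − 1/1.9987e+08)) m/s ≈ 1.342e+04 m/s = 13.42 km/s.
vₐ = √(GM · (2/rₐ − 1/a)) = √(1.136e+16 · (2/3.038e+08 − 1/1.9987e+08)) m/s ≈ 4237 m/s = 4.237 km/s.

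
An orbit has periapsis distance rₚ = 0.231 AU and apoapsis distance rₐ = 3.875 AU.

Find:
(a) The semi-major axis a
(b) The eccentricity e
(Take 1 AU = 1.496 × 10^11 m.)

Convert to SI: rₚ = 0.231 AU = 3.45576e+10 m; rₐ = 3.875 AU = 5.797e+11 m.
(a) a = (rₚ + rₐ) / 2 = (3.45576e+10 + 5.797e+11) / 2 ≈ 3.071e+11 m = 2.053 AU.
(b) e = (rₐ − rₚ) / (rₐ + rₚ) = (5.797e+11 − 3.45576e+10) / (5.797e+11 + 3.45576e+10) ≈ 0.8875.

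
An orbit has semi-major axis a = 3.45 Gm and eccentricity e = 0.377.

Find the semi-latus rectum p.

Convert to SI: a = 3.45 Gm = 3.45e+09 m.
p = a (1 − e²).
p = 3.45e+09 · (1 − (0.377)²) = 3.45e+09 · 0.857871 ≈ 2.96e+09 m = 2.96 Gm.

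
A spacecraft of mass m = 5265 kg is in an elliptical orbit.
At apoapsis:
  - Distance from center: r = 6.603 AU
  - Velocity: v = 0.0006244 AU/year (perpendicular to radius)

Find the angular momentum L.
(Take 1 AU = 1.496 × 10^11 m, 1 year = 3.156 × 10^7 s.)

Convert to SI: r = 6.603 AU = 9.87809e+11 m; v = 0.0006244 AU/year = 2.95977 m/s.
Since v is perpendicular to r, L = m · v · r.
L = 5265 · 2.95977 · 9.87809e+11 kg·m²/s ≈ 1.539e+16 kg·m²/s.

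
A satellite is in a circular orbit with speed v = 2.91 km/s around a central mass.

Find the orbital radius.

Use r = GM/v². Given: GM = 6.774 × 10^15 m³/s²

Convert to SI: v = 2.91 km/s = 2910 m/s.
For a circular orbit, v² = GM / r, so r = GM / v².
r = 6.774e+15 / (2910)² m ≈ 7.999e+08 m = 799.9 Mm.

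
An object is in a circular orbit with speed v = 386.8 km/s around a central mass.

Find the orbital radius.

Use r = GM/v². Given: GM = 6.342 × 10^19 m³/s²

Convert to SI: v = 386.8 km/s = 386800 m/s.
For a circular orbit, v² = GM / r, so r = GM / v².
r = 6.342e+19 / (386800)² m ≈ 4.239e+08 m = 423.9 Mm.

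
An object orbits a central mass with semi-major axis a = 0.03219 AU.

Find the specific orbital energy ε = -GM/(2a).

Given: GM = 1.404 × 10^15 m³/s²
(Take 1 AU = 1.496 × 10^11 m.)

Convert to SI: a = 0.03219 AU = 4.81562e+09 m.
ε = −GM / (2a).
ε = −1.404e+15 / (2 · 4.81562e+09) J/kg ≈ -1.458e+05 J/kg = -145.8 kJ/kg.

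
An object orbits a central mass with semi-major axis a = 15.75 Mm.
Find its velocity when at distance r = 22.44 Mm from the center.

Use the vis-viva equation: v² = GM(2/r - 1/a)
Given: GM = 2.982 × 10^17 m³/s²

Convert to SI: a = 15.75 Mm = 1.575e+07 m; r = 22.44 Mm = 2.244e+07 m.
Vis-viva: v = √(GM · (2/r − 1/a)).
2/r − 1/a = 2/2.244e+07 − 1/1.575e+07 = 2.56345e-08 m⁻¹.
v = √(2.982e+17 · 2.56345e-08) m/s ≈ 8.743e+04 m/s = 87.43 km/s.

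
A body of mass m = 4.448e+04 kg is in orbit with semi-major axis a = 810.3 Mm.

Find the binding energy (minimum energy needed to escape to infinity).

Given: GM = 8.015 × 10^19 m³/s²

Convert to SI: a = 810.3 Mm = 8.103e+08 m.
Total orbital energy is E = −GMm/(2a); binding energy is E_bind = −E = GMm/(2a).
E_bind = 8.015e+19 · 4.448e+04 / (2 · 8.103e+08) J ≈ 2.2e+15 J = 2.2 PJ.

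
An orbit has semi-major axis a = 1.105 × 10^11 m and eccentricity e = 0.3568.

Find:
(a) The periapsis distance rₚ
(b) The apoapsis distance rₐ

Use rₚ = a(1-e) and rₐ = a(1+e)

(a) rₚ = a(1 − e) = 1.105e+11 · (1 − 0.3568) = 1.105e+11 · 0.6432 ≈ 7.107e+10 m = 7.107 × 10^10 m.
(b) rₐ = a(1 + e) = 1.105e+11 · (1 + 0.3568) = 1.105e+11 · 1.3568 ≈ 1.499e+11 m = 1.499 × 10^11 m.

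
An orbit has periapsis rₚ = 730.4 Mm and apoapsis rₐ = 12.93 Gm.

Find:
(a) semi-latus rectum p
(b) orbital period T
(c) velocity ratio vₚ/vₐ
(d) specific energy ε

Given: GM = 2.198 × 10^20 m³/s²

Convert to SI: rₚ = 730.4 Mm = 7.304e+08 m; rₐ = 12.93 Gm = 1.293e+10 m.
(a) From a = (rₚ + rₐ)/2 = 6.8302e+09 m and e = (rₐ − rₚ)/(rₐ + rₚ) = 0.893063, p = a(1 − e²) = 6.8302e+09 · (1 − (0.893063)²) ≈ 1.383e+09 m
(b) With a = (rₚ + rₐ)/2 = 6.8302e+09 m, T = 2π √(a³/GM) = 2π √((6.8302e+09)³/2.198e+20) s ≈ 2.392e+05 s
(c) Conservation of angular momentum (rₚvₚ = rₐvₐ) gives vₚ/vₐ = rₐ/rₚ = 1.293e+10/7.304e+08 ≈ 17.7
(d) With a = (rₚ + rₐ)/2 = 6.8302e+09 m, ε = −GM/(2a) = −2.198e+20/(2 · 6.8302e+09) J/kg ≈ -1.609e+10 J/kg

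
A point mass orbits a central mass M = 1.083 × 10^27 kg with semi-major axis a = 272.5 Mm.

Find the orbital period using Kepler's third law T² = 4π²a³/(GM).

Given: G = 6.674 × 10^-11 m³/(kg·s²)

Convert to SI: a = 272.5 Mm = 2.725e+08 m.
GM = G · M = 6.674e-11 · 1.083e+27 = 7.22794e+16 m³/s².
Kepler's third law: T = 2π √(a³ / GM).
Substituting a = 2.725e+08 m and GM = 7.22794e+16 m³/s²:
T = 2π √((2.725e+08)³ / 7.22794e+16) s
T ≈ 1.051e+05 s = 1.217 days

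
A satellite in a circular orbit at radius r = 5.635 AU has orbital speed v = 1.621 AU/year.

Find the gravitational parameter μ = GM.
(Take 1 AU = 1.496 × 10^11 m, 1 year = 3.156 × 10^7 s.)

Convert to SI: r = 5.635 AU = 8.42996e+11 m; v = 1.621 AU/year = 7683.83 m/s.
For a circular orbit v² = GM/r, so GM = v² · r.
GM = (7683.83)² · 8.42996e+11 m³/s² ≈ 4.977e+19 m³/s² = 4.977 × 10^19 m³/s².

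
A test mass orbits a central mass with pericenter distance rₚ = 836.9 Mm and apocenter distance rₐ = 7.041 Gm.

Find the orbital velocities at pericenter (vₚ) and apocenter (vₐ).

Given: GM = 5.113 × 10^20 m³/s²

Convert to SI: rₚ = 836.9 Mm = 8.369e+08 m; rₐ = 7.041 Gm = 7.041e+09 m.
Use the vis-viva equation v² = GM(2/r − 1/a) with a = (rₚ + rₐ)/2 = (8.369e+08 + 7.041e+09)/2 = 3.93895e+09 m.
vₚ = √(GM · (2/rₚ − 1/a)) = √(5.113e+20 · (2/8.369e+08 − 1/3.93895e+09)) m/s ≈ 1.045e+06 m/s = 1045 km/s.
vₐ = √(GM · (2/rₐ − 1/a)) = √(5.113e+20 · (2/7.041e+09 − 1/3.93895e+09)) m/s ≈ 1.242e+05 m/s = 124.2 km/s.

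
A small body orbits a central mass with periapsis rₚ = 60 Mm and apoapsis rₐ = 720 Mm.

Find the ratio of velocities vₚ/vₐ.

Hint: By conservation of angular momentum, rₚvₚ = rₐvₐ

Convert to SI: rₚ = 60 Mm = 6e+07 m; rₐ = 720 Mm = 7.2e+08 m.
Conservation of angular momentum gives rₚvₚ = rₐvₐ, so vₚ/vₐ = rₐ/rₚ.
vₚ/vₐ = 7.2e+08 / 6e+07 ≈ 12.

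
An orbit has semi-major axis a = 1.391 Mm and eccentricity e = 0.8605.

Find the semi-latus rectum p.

Convert to SI: a = 1.391 Mm = 1.391e+06 m.
p = a (1 − e²).
p = 1.391e+06 · (1 − (0.8605)²) = 1.391e+06 · 0.25954 ≈ 3.61e+05 m = 361 km.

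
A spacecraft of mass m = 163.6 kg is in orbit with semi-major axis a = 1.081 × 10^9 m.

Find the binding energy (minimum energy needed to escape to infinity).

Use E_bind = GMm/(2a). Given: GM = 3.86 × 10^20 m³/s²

Total orbital energy is E = −GMm/(2a); binding energy is E_bind = −E = GMm/(2a).
E_bind = 3.86e+20 · 163.6 / (2 · 1.081e+09) J ≈ 2.921e+13 J = 29.21 TJ.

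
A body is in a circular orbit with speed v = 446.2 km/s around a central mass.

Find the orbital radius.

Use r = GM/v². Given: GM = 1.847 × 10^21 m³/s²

Convert to SI: v = 446.2 km/s = 446200 m/s.
For a circular orbit, v² = GM / r, so r = GM / v².
r = 1.847e+21 / (446200)² m ≈ 9.277e+09 m = 9.277 Gm.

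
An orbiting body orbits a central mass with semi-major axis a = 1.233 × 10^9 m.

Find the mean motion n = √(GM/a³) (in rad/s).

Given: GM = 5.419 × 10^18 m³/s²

n = √(GM / a³).
n = √(5.419e+18 / (1.233e+09)³) rad/s ≈ 5.377e-05 rad/s.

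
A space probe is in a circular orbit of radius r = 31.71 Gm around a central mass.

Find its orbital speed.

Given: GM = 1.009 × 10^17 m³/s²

Convert to SI: r = 31.71 Gm = 3.171e+10 m.
For a circular orbit, gravity supplies the centripetal force, so v = √(GM / r).
v = √(1.009e+17 / 3.171e+10) m/s ≈ 1784 m/s = 1.784 km/s.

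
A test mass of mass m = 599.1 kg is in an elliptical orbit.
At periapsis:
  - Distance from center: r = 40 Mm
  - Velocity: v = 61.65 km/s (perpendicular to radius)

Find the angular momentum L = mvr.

Convert to SI: r = 40 Mm = 4e+07 m; v = 61.65 km/s = 61650 m/s.
Since v is perpendicular to r, L = m · v · r.
L = 599.1 · 61650 · 4e+07 kg·m²/s ≈ 1.477e+15 kg·m²/s.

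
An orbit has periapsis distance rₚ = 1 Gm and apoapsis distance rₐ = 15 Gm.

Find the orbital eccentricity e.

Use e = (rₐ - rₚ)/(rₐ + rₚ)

Convert to SI: rₚ = 1 Gm = 1e+09 m; rₐ = 15 Gm = 1.5e+10 m.
e = (rₐ − rₚ) / (rₐ + rₚ).
e = (1.5e+10 − 1e+09) / (1.5e+10 + 1e+09) = 1.4e+10 / 1.6e+10 ≈ 0.875.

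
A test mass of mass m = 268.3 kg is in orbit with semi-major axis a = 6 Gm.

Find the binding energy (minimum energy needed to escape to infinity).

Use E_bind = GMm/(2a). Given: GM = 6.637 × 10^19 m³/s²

Convert to SI: a = 6 Gm = 6e+09 m.
Total orbital energy is E = −GMm/(2a); binding energy is E_bind = −E = GMm/(2a).
E_bind = 6.637e+19 · 268.3 / (2 · 6e+09) J ≈ 1.484e+12 J = 1.484 TJ.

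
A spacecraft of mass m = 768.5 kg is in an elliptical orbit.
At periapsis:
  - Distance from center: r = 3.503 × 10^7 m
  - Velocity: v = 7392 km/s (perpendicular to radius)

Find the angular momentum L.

Convert to SI: v = 7392 km/s = 7.392e+06 m/s.
Since v is perpendicular to r, L = m · v · r.
L = 768.5 · 7.392e+06 · 3.503e+07 kg·m²/s ≈ 1.99e+17 kg·m²/s.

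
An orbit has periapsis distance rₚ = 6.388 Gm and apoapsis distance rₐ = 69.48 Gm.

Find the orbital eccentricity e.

Convert to SI: rₚ = 6.388 Gm = 6.388e+09 m; rₐ = 69.48 Gm = 6.948e+10 m.
e = (rₐ − rₚ) / (rₐ + rₚ).
e = (6.948e+10 − 6.388e+09) / (6.948e+10 + 6.388e+09) = 6.3092e+10 / 7.5868e+10 ≈ 0.8316.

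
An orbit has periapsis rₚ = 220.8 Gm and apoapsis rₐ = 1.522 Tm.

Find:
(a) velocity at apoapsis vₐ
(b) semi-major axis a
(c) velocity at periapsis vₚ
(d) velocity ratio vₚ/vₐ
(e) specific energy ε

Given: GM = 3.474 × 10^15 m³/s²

Convert to SI: rₚ = 220.8 Gm = 2.208e+11 m; rₐ = 1.522 Tm = 1.522e+12 m.
(a) With a = (rₚ + rₐ)/2 = 8.714e+11 m, vₐ = √(GM (2/rₐ − 1/a)) = √(3.474e+15 · (2/1.522e+12 − 1/8.714e+11)) m/s ≈ 24.05 m/s
(b) a = (rₚ + rₐ)/2 = (2.208e+11 + 1.522e+12)/2 ≈ 8.714e+11 m
(c) With a = (rₚ + rₐ)/2 = 8.714e+11 m, vₚ = √(GM (2/rₚ − 1/a)) = √(3.474e+15 · (2/2.208e+11 − 1/8.714e+11)) m/s ≈ 165.8 m/s
(d) Conservation of angular momentum (rₚvₚ = rₐvₐ) gives vₚ/vₐ = rₐ/rₚ = 1.522e+12/2.208e+11 ≈ 6.893
(e) With a = (rₚ + rₐ)/2 = 8.714e+11 m, ε = −GM/(2a) = −3.474e+15/(2 · 8.714e+11) J/kg ≈ -1993 J/kg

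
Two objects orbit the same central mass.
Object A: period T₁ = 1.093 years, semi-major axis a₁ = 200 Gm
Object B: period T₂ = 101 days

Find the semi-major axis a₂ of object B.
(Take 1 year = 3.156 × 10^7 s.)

Convert to SI: T₁ = 1.093 years = 3.44951e+07 s; a₁ = 200 Gm = 2e+11 m; T₂ = 101 days = 8.7264e+06 s.
Kepler's third law: (T₁/T₂)² = (a₁/a₂)³ ⇒ a₂ = a₁ · (T₂/T₁)^(2/3).
T₂/T₁ = 8.7264e+06 / 3.44951e+07 = 0.252975.
a₂ = 2e+11 · (0.252975)^(2/3) m ≈ 8e+10 m = 80 Gm.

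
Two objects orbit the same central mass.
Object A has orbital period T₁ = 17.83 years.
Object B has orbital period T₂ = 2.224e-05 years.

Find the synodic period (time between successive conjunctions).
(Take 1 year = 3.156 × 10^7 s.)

Convert to SI: T₁ = 17.83 years = 5.62715e+08 s; T₂ = 2.224e-05 years = 701.894 s.
T_syn = |T₁ · T₂ / (T₁ − T₂)|.
T_syn = |5.62715e+08 · 701.894 / (5.62715e+08 − 701.894)| s ≈ 701.9 s = 2.224e-05 years.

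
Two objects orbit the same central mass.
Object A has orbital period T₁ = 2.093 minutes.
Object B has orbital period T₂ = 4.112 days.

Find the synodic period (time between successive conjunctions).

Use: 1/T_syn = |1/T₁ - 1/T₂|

Convert to SI: T₁ = 2.093 minutes = 125.58 s; T₂ = 4.112 days = 355277 s.
T_syn = |T₁ · T₂ / (T₁ − T₂)|.
T_syn = |125.58 · 355277 / (125.58 − 355277)| s ≈ 125.6 s = 2.094 minutes.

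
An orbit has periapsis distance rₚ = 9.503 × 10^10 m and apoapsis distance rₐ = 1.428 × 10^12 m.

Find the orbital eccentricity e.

e = (rₐ − rₚ) / (rₐ + rₚ).
e = (1.428e+12 − 9.503e+10) / (1.428e+12 + 9.503e+10) = 1.33297e+12 / 1.52303e+12 ≈ 0.8752.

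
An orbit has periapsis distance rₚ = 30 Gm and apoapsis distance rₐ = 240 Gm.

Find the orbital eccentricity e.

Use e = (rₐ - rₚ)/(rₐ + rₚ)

Convert to SI: rₚ = 30 Gm = 3e+10 m; rₐ = 240 Gm = 2.4e+11 m.
e = (rₐ − rₚ) / (rₐ + rₚ).
e = (2.4e+11 − 3e+10) / (2.4e+11 + 3e+10) = 2.1e+11 / 2.7e+11 ≈ 0.7778.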